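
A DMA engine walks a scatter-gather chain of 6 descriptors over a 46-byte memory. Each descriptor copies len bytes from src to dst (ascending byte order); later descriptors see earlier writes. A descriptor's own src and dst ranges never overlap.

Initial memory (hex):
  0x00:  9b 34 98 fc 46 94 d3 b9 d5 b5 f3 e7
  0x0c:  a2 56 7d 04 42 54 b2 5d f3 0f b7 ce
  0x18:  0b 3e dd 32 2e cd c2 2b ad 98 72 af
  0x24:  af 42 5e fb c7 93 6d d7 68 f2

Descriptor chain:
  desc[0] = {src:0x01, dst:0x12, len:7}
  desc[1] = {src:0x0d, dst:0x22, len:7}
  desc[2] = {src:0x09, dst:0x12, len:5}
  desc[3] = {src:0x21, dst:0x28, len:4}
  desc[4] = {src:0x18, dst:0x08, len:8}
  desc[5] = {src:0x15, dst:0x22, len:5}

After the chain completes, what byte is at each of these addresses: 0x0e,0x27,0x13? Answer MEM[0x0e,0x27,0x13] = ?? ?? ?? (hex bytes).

#0 dst[0x12+7] := {0x34,0x98,0xfc,0x46,0x94,0xd3,0xb9}
#1 dst[0x22+7] := {0x56,0x7d,0x04,0x42,0x54,0x34,0x98}
#2 dst[0x12+5] := {0xb5,0xf3,0xe7,0xa2,0x56}
#3 dst[0x28+4] := {0x98,0x56,0x7d,0x04}
#4 dst[0x08+8] := {0xb9,0x3e,0xdd,0x32,0x2e,0xcd,0xc2,0x2b}
#5 dst[0x22+5] := {0xa2,0x56,0xd3,0xb9,0x3e}
query mem[0x0e]=0xc2, mem[0x27]=0x34, mem[0x13]=0xf3

MEM[0x0e,0x27,0x13] = c2 34 f3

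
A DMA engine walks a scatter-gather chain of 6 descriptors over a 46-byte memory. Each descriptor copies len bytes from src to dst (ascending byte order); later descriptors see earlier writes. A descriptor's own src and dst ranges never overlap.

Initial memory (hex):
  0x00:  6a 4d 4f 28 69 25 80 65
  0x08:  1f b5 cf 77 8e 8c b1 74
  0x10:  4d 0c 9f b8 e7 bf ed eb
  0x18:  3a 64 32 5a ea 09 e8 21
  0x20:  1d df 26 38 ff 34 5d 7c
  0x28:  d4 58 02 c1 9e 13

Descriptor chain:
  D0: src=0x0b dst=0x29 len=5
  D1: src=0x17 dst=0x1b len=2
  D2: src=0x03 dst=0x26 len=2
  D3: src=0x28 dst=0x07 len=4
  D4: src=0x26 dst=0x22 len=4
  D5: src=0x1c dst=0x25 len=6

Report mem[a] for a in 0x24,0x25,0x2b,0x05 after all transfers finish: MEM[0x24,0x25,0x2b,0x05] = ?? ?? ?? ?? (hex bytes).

  after D0: wrote 5B at 0x29 = 778e8cb174
  after D1: wrote 2B at 0x1b = eb3a
  after D2: wrote 2B at 0x26 = 2869
  after D3: wrote 4B at 0x07 = d4778e8c
  after D4: wrote 4B at 0x22 = 2869d477
  after D5: wrote 6B at 0x25 = 3a09e8211ddf
query mem[0x24]=0xd4, mem[0x25]=0x3a, mem[0x2b]=0x8c, mem[0x05]=0x25

MEM[0x24,0x25,0x2b,0x05] = d4 3a 8c 25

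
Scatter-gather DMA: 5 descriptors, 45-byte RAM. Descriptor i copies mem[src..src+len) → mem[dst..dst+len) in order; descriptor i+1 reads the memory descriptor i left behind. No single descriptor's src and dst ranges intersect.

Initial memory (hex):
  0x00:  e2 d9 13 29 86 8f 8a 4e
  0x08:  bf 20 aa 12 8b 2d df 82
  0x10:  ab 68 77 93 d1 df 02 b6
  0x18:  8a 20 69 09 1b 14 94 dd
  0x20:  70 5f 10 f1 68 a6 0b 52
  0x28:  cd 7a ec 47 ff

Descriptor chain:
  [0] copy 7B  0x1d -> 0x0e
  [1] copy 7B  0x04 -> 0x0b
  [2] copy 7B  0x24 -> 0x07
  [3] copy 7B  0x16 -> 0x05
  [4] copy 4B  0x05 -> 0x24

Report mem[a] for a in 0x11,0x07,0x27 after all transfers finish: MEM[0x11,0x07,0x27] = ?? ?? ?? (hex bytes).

MEM[0x11,0x07,0x27] = aa 8a 20

#0 dst[0x0e+7] := {0x14,0x94,0xdd,0x70,0x5f,0x10,0xf1}
#1 dst[0x0b+7] := {0x86,0x8f,0x8a,0x4e,0xbf,0x20,0xaa}
#2 dst[0x07+7] := {0x68,0xa6,0x0b,0x52,0xcd,0x7a,0xec}
#3 dst[0x05+7] := {0x02,0xb6,0x8a,0x20,0x69,0x09,0x1b}
#4 dst[0x24+4] := {0x02,0xb6,0x8a,0x20}
query mem[0x11]=0xaa, mem[0x07]=0x8a, mem[0x27]=0x20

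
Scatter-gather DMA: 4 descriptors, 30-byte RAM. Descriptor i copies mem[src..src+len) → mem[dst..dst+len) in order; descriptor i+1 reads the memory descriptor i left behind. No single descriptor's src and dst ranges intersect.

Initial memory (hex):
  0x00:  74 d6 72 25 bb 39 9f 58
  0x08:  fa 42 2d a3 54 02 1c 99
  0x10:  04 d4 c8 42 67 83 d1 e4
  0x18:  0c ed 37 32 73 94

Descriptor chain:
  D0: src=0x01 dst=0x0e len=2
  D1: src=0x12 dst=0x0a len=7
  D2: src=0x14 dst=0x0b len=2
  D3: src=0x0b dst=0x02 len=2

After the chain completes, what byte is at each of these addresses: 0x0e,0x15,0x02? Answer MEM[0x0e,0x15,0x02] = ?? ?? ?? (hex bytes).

MEM[0x0e,0x15,0x02] = d1 83 67

[0] 0x01->0x0e len=2 : d6 72
[1] 0x12->0x0a len=7 : c8 42 67 83 d1 e4 0c
[2] 0x14->0x0b len=2 : 67 83
[3] 0x0b->0x02 len=2 : 67 83
query mem[0x0e]=0xd1, mem[0x15]=0x83, mem[0x02]=0x67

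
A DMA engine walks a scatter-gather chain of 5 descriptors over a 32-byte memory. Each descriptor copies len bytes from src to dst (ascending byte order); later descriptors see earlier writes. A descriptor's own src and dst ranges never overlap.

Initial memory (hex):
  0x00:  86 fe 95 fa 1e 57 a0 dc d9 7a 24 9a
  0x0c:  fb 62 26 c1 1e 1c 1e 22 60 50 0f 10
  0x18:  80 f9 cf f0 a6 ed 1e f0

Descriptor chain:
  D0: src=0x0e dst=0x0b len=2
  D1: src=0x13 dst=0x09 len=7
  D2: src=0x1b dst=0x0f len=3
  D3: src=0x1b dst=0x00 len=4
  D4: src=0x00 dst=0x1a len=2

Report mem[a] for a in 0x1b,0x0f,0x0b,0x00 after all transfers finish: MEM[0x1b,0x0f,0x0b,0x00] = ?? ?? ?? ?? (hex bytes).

MEM[0x1b,0x0f,0x0b,0x00] = a6 f0 50 f0

D0: mem[0x0b..0x0c] <- [26 c1]
D1: mem[0x09..0x0f] <- [22 60 50 0f 10 80 f9]
D2: mem[0x0f..0x11] <- [f0 a6 ed]
D3: mem[0x00..0x03] <- [f0 a6 ed 1e]
D4: mem[0x1a..0x1b] <- [f0 a6]
query mem[0x1b]=0xa6, mem[0x0f]=0xf0, mem[0x0b]=0x50, mem[0x00]=0xf0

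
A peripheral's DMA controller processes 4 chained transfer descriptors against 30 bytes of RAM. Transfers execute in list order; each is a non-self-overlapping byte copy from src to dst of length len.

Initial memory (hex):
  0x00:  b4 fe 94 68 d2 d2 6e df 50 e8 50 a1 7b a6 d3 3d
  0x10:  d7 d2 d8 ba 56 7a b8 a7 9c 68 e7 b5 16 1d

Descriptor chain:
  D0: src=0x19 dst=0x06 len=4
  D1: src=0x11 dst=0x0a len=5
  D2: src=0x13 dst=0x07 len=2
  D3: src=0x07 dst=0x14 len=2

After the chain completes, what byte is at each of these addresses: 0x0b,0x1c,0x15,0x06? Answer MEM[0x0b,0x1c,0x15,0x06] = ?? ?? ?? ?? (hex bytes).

MEM[0x0b,0x1c,0x15,0x06] = d8 16 56 68

D0: mem[0x06..0x09] <- [68 e7 b5 16]
D1: mem[0x0a..0x0e] <- [d2 d8 ba 56 7a]
D2: mem[0x07..0x08] <- [ba 56]
D3: mem[0x14..0x15] <- [ba 56]
query mem[0x0b]=0xd8, mem[0x1c]=0x16, mem[0x15]=0x56, mem[0x06]=0x68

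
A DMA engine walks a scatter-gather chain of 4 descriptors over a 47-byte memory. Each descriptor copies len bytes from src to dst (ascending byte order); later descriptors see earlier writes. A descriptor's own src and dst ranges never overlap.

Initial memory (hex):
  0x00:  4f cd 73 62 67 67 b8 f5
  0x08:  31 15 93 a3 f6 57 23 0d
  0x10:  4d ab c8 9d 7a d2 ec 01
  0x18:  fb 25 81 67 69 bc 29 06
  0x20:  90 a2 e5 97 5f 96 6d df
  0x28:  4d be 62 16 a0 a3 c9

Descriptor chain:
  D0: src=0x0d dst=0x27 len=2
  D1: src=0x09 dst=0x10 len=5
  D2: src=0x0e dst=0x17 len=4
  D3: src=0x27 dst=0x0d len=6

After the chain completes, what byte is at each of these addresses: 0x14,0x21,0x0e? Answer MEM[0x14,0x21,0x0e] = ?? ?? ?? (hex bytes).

  after D0: wrote 2B at 0x27 = 5723
  after D1: wrote 5B at 0x10 = 1593a3f657
  after D2: wrote 4B at 0x17 = 230d1593
  after D3: wrote 6B at 0x0d = 5723be6216a0
query mem[0x14]=0x57, mem[0x21]=0xa2, mem[0x0e]=0x23

MEM[0x14,0x21,0x0e] = 57 a2 23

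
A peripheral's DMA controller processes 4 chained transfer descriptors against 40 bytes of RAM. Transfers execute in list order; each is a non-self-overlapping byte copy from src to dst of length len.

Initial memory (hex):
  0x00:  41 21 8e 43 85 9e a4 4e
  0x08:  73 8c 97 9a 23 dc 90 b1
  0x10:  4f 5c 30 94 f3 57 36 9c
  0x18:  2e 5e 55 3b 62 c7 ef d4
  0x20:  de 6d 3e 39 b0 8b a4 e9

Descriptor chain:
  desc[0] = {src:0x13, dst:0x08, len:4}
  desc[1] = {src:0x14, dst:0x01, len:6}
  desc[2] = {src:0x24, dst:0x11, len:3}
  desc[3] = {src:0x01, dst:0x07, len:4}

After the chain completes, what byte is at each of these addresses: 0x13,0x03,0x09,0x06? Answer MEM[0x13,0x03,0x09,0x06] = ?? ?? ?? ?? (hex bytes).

MEM[0x13,0x03,0x09,0x06] = a4 36 36 5e

D0: mem[0x08..0x0b] <- [94 f3 57 36]
D1: mem[0x01..0x06] <- [f3 57 36 9c 2e 5e]
D2: mem[0x11..0x13] <- [b0 8b a4]
D3: mem[0x07..0x0a] <- [f3 57 36 9c]
query mem[0x13]=0xa4, mem[0x03]=0x36, mem[0x09]=0x36, mem[0x06]=0x5e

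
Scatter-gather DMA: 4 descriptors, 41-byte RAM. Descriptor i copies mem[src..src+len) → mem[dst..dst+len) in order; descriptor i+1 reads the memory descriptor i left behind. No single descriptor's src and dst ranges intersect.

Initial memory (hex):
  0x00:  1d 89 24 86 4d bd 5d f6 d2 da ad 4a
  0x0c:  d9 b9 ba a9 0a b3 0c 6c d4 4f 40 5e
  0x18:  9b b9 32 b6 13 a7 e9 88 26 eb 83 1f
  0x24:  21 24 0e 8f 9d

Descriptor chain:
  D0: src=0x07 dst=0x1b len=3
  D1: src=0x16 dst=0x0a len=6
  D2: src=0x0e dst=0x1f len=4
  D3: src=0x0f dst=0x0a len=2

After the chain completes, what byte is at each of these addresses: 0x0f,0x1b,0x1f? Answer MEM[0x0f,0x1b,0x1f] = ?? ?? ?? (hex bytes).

[0] 0x07->0x1b len=3 : f6 d2 da
[1] 0x16->0x0a len=6 : 40 5e 9b b9 32 f6
[2] 0x0e->0x1f len=4 : 32 f6 0a b3
[3] 0x0f->0x0a len=2 : f6 0a
query mem[0x0f]=0xf6, mem[0x1b]=0xf6, mem[0x1f]=0x32

MEM[0x0f,0x1b,0x1f] = f6 f6 32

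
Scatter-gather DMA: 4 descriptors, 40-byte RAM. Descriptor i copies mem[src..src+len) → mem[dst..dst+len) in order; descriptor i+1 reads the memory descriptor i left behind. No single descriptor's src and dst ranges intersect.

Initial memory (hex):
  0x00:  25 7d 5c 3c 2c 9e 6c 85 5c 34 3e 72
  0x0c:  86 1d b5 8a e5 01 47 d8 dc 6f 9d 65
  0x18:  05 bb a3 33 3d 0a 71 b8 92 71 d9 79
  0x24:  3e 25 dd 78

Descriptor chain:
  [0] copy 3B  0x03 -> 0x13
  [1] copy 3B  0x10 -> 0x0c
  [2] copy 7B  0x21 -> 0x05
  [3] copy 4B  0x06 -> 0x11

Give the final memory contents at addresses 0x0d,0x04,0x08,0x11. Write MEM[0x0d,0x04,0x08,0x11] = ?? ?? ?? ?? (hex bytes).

MEM[0x0d,0x04,0x08,0x11] = 01 2c 3e d9

#0 dst[0x13+3] := {0x3c,0x2c,0x9e}
#1 dst[0x0c+3] := {0xe5,0x01,0x47}
#2 dst[0x05+7] := {0x71,0xd9,0x79,0x3e,0x25,0xdd,0x78}
#3 dst[0x11+4] := {0xd9,0x79,0x3e,0x25}
query mem[0x0d]=0x01, mem[0x04]=0x2c, mem[0x08]=0x3e, mem[0x11]=0xd9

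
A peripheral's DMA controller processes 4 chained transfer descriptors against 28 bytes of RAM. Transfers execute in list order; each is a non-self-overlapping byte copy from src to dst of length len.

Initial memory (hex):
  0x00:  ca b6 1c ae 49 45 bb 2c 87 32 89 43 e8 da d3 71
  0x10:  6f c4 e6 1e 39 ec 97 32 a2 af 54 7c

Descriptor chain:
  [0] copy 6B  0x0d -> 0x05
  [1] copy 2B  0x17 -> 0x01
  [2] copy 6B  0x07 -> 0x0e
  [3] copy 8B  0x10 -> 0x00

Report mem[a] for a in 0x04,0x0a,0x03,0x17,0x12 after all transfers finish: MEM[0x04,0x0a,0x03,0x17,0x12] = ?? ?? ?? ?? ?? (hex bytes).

MEM[0x04,0x0a,0x03,0x17,0x12] = 39 e6 e8 32 43

  after D0: wrote 6B at 0x05 = dad3716fc4e6
  after D1: wrote 2B at 0x01 = 32a2
  after D2: wrote 6B at 0x0e = 716fc4e643e8
  after D3: wrote 8B at 0x00 = c4e643e839ec9732
query mem[0x04]=0x39, mem[0x0a]=0xe6, mem[0x03]=0xe8, mem[0x17]=0x32, mem[0x12]=0x43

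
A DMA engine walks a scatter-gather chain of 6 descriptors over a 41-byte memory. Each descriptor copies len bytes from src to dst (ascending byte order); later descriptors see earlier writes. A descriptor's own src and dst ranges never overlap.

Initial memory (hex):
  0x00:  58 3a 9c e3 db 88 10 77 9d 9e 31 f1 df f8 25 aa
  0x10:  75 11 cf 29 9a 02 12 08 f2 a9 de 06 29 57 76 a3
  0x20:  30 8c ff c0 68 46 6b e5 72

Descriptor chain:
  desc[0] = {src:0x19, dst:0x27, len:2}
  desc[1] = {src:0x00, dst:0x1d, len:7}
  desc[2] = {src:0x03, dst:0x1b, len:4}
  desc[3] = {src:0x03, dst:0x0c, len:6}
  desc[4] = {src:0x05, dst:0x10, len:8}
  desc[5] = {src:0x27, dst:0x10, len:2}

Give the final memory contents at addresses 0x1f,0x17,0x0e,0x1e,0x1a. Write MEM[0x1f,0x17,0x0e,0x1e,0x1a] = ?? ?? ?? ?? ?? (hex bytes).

MEM[0x1f,0x17,0x0e,0x1e,0x1a] = 9c e3 88 10 de

#0 dst[0x27+2] := {0xa9,0xde}
#1 dst[0x1d+7] := {0x58,0x3a,0x9c,0xe3,0xdb,0x88,0x10}
#2 dst[0x1b+4] := {0xe3,0xdb,0x88,0x10}
#3 dst[0x0c+6] := {0xe3,0xdb,0x88,0x10,0x77,0x9d}
#4 dst[0x10+8] := {0x88,0x10,0x77,0x9d,0x9e,0x31,0xf1,0xe3}
#5 dst[0x10+2] := {0xa9,0xde}
query mem[0x1f]=0x9c, mem[0x17]=0xe3, mem[0x0e]=0x88, mem[0x1e]=0x10, mem[0x1a]=0xde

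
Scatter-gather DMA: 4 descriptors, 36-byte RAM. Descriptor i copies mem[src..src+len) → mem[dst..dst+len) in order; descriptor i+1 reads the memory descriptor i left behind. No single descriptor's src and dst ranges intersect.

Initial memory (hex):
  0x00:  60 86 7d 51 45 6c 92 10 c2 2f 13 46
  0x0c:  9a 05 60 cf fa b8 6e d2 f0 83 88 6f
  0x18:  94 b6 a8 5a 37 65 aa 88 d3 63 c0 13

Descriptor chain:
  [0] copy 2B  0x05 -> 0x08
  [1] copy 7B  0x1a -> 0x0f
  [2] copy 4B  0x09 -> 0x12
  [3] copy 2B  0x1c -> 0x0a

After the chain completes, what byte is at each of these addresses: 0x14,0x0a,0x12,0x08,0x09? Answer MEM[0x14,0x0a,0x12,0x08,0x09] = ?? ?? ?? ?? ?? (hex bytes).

  after D0: wrote 2B at 0x08 = 6c92
  after D1: wrote 7B at 0x0f = a85a3765aa88d3
  after D2: wrote 4B at 0x12 = 9213469a
  after D3: wrote 2B at 0x0a = 3765
query mem[0x14]=0x46, mem[0x0a]=0x37, mem[0x12]=0x92, mem[0x08]=0x6c, mem[0x09]=0x92

MEM[0x14,0x0a,0x12,0x08,0x09] = 46 37 92 6c 92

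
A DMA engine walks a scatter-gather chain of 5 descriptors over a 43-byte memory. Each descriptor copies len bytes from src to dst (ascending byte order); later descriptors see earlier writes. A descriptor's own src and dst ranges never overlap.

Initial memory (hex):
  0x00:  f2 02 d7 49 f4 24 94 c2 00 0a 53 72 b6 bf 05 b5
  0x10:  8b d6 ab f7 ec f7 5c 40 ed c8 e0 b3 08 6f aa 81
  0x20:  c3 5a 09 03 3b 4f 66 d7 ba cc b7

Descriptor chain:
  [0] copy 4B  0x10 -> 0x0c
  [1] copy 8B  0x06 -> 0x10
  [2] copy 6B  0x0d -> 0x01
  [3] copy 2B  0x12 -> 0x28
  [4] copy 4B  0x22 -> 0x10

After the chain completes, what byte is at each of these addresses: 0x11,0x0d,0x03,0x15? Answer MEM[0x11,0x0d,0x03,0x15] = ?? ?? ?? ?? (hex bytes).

D0: mem[0x0c..0x0f] <- [8b d6 ab f7]
D1: mem[0x10..0x17] <- [94 c2 00 0a 53 72 8b d6]
D2: mem[0x01..0x06] <- [d6 ab f7 94 c2 00]
D3: mem[0x28..0x29] <- [00 0a]
D4: mem[0x10..0x13] <- [09 03 3b 4f]
query mem[0x11]=0x03, mem[0x0d]=0xd6, mem[0x03]=0xf7, mem[0x15]=0x72

MEM[0x11,0x0d,0x03,0x15] = 03 d6 f7 72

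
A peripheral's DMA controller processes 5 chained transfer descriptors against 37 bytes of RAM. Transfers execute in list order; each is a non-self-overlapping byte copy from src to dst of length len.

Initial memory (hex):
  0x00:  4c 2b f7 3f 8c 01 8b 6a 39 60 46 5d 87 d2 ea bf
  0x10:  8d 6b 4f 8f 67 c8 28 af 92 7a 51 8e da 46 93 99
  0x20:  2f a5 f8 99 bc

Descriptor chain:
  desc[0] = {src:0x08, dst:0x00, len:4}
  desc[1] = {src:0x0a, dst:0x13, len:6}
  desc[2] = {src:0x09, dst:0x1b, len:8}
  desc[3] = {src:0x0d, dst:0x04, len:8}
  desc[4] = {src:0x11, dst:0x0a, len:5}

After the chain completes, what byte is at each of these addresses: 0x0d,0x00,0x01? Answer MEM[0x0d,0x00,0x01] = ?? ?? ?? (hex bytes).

  after D0: wrote 4B at 0x00 = 3960465d
  after D1: wrote 6B at 0x13 = 465d87d2eabf
  after D2: wrote 8B at 0x1b = 60465d87d2eabf8d
  after D3: wrote 8B at 0x04 = d2eabf8d6b4f465d
  after D4: wrote 5B at 0x0a = 6b4f465d87
query mem[0x0d]=0x5d, mem[0x00]=0x39, mem[0x01]=0x60

MEM[0x0d,0x00,0x01] = 5d 39 60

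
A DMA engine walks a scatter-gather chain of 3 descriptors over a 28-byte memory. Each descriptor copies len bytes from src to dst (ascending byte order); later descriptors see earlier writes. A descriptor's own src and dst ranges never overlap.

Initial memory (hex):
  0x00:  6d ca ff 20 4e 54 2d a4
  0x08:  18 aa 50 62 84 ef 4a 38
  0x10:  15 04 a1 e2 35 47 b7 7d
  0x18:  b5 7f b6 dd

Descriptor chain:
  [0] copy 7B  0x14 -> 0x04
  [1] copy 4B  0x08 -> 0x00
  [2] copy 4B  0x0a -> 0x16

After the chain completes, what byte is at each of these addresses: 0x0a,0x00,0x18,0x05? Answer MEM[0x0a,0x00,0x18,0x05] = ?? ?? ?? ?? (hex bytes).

[0] 0x14->0x04 len=7 : 35 47 b7 7d b5 7f b6
[1] 0x08->0x00 len=4 : b5 7f b6 62
[2] 0x0a->0x16 len=4 : b6 62 84 ef
query mem[0x0a]=0xb6, mem[0x00]=0xb5, mem[0x18]=0x84, mem[0x05]=0x47

MEM[0x0a,0x00,0x18,0x05] = b6 b5 84 47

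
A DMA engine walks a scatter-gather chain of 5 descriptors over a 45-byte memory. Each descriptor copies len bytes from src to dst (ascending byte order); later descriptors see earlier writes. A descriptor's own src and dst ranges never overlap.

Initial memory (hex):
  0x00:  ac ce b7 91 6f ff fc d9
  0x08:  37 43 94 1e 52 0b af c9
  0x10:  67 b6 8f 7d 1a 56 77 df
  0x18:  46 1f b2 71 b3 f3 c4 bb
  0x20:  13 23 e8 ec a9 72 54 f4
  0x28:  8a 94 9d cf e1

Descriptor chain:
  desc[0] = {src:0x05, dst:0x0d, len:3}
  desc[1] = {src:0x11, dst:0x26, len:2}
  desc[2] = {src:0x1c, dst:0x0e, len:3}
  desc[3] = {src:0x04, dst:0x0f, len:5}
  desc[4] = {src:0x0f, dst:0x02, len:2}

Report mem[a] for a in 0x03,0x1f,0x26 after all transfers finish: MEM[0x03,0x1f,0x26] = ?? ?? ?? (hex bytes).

D0: mem[0x0d..0x0f] <- [ff fc d9]
D1: mem[0x26..0x27] <- [b6 8f]
D2: mem[0x0e..0x10] <- [b3 f3 c4]
D3: mem[0x0f..0x13] <- [6f ff fc d9 37]
D4: mem[0x02..0x03] <- [6f ff]
query mem[0x03]=0xff, mem[0x1f]=0xbb, mem[0x26]=0xb6

MEM[0x03,0x1f,0x26] = ff bb b6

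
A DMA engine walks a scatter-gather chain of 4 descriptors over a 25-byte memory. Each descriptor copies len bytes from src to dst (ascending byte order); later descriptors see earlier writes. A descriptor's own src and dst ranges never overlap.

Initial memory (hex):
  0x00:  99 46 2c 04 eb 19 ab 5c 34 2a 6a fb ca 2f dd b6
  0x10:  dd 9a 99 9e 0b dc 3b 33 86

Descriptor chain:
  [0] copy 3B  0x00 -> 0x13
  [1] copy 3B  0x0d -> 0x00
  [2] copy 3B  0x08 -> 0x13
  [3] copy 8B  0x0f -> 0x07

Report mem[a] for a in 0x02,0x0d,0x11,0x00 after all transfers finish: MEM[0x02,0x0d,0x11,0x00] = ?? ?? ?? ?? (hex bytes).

MEM[0x02,0x0d,0x11,0x00] = b6 6a 9a 2f

#0 dst[0x13+3] := {0x99,0x46,0x2c}
#1 dst[0x00+3] := {0x2f,0xdd,0xb6}
#2 dst[0x13+3] := {0x34,0x2a,0x6a}
#3 dst[0x07+8] := {0xb6,0xdd,0x9a,0x99,0x34,0x2a,0x6a,0x3b}
query mem[0x02]=0xb6, mem[0x0d]=0x6a, mem[0x11]=0x9a, mem[0x00]=0x2f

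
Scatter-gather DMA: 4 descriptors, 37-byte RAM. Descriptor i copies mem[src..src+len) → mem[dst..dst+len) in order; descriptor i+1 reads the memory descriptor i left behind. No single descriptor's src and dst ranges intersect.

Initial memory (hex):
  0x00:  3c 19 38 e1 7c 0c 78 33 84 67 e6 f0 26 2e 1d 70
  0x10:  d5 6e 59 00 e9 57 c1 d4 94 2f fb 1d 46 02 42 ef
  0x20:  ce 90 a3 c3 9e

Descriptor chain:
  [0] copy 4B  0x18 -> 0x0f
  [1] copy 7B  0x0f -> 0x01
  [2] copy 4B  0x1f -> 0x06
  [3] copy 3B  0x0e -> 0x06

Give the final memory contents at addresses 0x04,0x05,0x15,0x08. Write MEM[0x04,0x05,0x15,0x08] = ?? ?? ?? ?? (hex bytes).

D0: mem[0x0f..0x12] <- [94 2f fb 1d]
D1: mem[0x01..0x07] <- [94 2f fb 1d 00 e9 57]
D2: mem[0x06..0x09] <- [ef ce 90 a3]
D3: mem[0x06..0x08] <- [1d 94 2f]
query mem[0x04]=0x1d, mem[0x05]=0x00, mem[0x15]=0x57, mem[0x08]=0x2f

MEM[0x04,0x05,0x15,0x08] = 1d 00 57 2f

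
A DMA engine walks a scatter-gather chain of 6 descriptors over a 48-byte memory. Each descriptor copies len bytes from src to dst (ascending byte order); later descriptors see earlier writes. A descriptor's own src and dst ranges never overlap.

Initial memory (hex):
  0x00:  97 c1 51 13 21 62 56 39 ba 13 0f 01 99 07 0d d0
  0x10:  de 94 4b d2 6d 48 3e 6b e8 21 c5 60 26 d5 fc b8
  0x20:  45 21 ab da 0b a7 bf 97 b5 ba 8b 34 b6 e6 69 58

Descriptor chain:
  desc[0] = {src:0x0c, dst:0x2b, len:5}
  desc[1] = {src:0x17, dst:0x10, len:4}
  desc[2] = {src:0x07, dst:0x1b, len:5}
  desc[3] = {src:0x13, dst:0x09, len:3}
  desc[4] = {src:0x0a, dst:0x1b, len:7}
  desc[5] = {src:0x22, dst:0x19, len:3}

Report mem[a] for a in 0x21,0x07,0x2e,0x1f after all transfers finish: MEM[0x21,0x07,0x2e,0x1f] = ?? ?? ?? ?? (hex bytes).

MEM[0x21,0x07,0x2e,0x1f] = 6b 39 d0 0d

  after D0: wrote 5B at 0x2b = 99070dd0de
  after D1: wrote 4B at 0x10 = 6be821c5
  after D2: wrote 5B at 0x1b = 39ba130f01
  after D3: wrote 3B at 0x09 = c56d48
  after D4: wrote 7B at 0x1b = 6d4899070dd06b
  after D5: wrote 3B at 0x19 = abda0b
query mem[0x21]=0x6b, mem[0x07]=0x39, mem[0x2e]=0xd0, mem[0x1f]=0x0d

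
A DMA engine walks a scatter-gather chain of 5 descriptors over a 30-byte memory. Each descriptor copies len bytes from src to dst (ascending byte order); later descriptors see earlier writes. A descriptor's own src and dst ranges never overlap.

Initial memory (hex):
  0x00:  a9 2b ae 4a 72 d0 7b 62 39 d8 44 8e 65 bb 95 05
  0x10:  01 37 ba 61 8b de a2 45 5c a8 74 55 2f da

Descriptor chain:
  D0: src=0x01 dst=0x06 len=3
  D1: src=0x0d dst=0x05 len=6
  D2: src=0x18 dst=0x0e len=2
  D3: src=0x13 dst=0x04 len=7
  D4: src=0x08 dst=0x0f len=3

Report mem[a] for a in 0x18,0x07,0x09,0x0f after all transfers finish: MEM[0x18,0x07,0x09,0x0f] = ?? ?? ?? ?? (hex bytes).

[0] 0x01->0x06 len=3 : 2b ae 4a
[1] 0x0d->0x05 len=6 : bb 95 05 01 37 ba
[2] 0x18->0x0e len=2 : 5c a8
[3] 0x13->0x04 len=7 : 61 8b de a2 45 5c a8
[4] 0x08->0x0f len=3 : 45 5c a8
query mem[0x18]=0x5c, mem[0x07]=0xa2, mem[0x09]=0x5c, mem[0x0f]=0x45

MEM[0x18,0x07,0x09,0x0f] = 5c a2 5c 45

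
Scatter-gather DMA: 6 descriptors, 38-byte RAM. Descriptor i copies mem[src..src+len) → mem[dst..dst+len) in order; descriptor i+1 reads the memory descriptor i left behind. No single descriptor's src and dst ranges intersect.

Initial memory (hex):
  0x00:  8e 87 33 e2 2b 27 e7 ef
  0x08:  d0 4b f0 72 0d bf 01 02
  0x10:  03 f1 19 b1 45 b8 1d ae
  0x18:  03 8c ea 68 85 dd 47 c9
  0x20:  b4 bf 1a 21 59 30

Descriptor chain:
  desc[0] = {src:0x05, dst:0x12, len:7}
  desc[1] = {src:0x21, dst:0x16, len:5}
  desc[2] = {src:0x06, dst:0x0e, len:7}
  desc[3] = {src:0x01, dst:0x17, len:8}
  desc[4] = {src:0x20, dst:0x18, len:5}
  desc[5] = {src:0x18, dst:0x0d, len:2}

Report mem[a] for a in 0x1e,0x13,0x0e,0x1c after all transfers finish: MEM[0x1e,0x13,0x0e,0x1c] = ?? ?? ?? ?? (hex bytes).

#0 dst[0x12+7] := {0x27,0xe7,0xef,0xd0,0x4b,0xf0,0x72}
#1 dst[0x16+5] := {0xbf,0x1a,0x21,0x59,0x30}
#2 dst[0x0e+7] := {0xe7,0xef,0xd0,0x4b,0xf0,0x72,0x0d}
#3 dst[0x17+8] := {0x87,0x33,0xe2,0x2b,0x27,0xe7,0xef,0xd0}
#4 dst[0x18+5] := {0xb4,0xbf,0x1a,0x21,0x59}
#5 dst[0x0d+2] := {0xb4,0xbf}
query mem[0x1e]=0xd0, mem[0x13]=0x72, mem[0x0e]=0xbf, mem[0x1c]=0x59

MEM[0x1e,0x13,0x0e,0x1c] = d0 72 bf 59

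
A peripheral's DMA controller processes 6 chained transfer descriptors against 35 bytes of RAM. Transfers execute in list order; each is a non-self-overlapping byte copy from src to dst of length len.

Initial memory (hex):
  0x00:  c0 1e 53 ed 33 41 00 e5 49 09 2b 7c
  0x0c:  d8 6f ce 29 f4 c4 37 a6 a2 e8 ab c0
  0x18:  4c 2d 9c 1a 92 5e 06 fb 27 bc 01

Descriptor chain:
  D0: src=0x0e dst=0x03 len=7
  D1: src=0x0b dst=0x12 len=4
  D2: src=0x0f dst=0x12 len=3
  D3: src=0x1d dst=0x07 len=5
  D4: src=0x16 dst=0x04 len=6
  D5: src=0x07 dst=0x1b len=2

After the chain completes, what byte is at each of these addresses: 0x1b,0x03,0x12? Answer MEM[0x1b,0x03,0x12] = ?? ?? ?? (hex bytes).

[0] 0x0e->0x03 len=7 : ce 29 f4 c4 37 a6 a2
[1] 0x0b->0x12 len=4 : 7c d8 6f ce
[2] 0x0f->0x12 len=3 : 29 f4 c4
[3] 0x1d->0x07 len=5 : 5e 06 fb 27 bc
[4] 0x16->0x04 len=6 : ab c0 4c 2d 9c 1a
[5] 0x07->0x1b len=2 : 2d 9c
query mem[0x1b]=0x2d, mem[0x03]=0xce, mem[0x12]=0x29

MEM[0x1b,0x03,0x12] = 2d ce 29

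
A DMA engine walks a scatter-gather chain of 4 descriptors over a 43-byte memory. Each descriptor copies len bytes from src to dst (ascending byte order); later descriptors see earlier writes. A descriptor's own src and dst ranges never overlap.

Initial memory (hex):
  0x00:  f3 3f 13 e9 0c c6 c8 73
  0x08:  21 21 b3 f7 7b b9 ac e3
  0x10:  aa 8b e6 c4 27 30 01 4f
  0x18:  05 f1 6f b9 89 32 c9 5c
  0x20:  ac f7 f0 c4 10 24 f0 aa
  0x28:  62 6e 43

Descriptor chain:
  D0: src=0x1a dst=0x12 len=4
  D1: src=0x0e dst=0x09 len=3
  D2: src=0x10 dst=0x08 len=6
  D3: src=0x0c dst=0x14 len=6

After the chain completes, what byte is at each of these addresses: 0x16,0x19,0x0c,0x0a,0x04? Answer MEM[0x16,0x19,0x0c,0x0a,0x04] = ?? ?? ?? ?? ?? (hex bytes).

D0: mem[0x12..0x15] <- [6f b9 89 32]
D1: mem[0x09..0x0b] <- [ac e3 aa]
D2: mem[0x08..0x0d] <- [aa 8b 6f b9 89 32]
D3: mem[0x14..0x19] <- [89 32 ac e3 aa 8b]
query mem[0x16]=0xac, mem[0x19]=0x8b, mem[0x0c]=0x89, mem[0x0a]=0x6f, mem[0x04]=0x0c

MEM[0x16,0x19,0x0c,0x0a,0x04] = ac 8b 89 6f 0c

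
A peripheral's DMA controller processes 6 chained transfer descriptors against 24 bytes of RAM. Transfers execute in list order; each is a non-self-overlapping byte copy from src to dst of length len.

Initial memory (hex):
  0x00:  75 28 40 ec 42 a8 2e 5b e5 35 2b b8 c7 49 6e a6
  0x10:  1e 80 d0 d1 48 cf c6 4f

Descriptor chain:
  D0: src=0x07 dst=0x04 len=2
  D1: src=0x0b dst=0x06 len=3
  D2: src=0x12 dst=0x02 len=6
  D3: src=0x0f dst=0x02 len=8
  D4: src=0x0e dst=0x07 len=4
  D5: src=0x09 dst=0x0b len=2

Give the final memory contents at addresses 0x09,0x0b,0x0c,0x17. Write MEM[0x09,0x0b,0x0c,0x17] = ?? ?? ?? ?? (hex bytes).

MEM[0x09,0x0b,0x0c,0x17] = 1e 1e 80 4f

#0 dst[0x04+2] := {0x5b,0xe5}
#1 dst[0x06+3] := {0xb8,0xc7,0x49}
#2 dst[0x02+6] := {0xd0,0xd1,0x48,0xcf,0xc6,0x4f}
#3 dst[0x02+8] := {0xa6,0x1e,0x80,0xd0,0xd1,0x48,0xcf,0xc6}
#4 dst[0x07+4] := {0x6e,0xa6,0x1e,0x80}
#5 dst[0x0b+2] := {0x1e,0x80}
query mem[0x09]=0x1e, mem[0x0b]=0x1e, mem[0x0c]=0x80, mem[0x17]=0x4f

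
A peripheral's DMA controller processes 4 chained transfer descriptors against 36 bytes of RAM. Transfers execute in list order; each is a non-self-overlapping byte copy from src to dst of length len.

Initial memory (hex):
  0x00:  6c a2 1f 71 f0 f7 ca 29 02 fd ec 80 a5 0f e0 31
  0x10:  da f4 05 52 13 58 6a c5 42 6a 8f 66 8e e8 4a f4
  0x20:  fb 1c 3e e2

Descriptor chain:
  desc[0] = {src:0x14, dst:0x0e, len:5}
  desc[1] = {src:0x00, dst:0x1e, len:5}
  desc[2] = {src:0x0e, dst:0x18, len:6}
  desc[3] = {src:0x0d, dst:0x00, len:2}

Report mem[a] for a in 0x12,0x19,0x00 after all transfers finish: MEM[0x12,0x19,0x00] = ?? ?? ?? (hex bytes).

D0: mem[0x0e..0x12] <- [13 58 6a c5 42]
D1: mem[0x1e..0x22] <- [6c a2 1f 71 f0]
D2: mem[0x18..0x1d] <- [13 58 6a c5 42 52]
D3: mem[0x00..0x01] <- [0f 13]
query mem[0x12]=0x42, mem[0x19]=0x58, mem[0x00]=0x0f

MEM[0x12,0x19,0x00] = 42 58 0f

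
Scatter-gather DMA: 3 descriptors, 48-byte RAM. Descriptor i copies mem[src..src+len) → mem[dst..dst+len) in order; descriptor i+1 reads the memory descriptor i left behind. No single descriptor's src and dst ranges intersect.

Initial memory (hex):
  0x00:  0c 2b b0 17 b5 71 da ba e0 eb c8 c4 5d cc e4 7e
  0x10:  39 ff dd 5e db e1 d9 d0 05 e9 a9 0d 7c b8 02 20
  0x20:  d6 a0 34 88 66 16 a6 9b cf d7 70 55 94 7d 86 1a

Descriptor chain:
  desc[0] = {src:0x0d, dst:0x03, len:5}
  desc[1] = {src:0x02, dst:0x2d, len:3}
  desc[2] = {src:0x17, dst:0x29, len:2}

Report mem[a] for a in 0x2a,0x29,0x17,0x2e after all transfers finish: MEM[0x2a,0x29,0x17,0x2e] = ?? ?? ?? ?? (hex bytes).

[0] 0x0d->0x03 len=5 : cc e4 7e 39 ff
[1] 0x02->0x2d len=3 : b0 cc e4
[2] 0x17->0x29 len=2 : d0 05
query mem[0x2a]=0x05, mem[0x29]=0xd0, mem[0x17]=0xd0, mem[0x2e]=0xcc

MEM[0x2a,0x29,0x17,0x2e] = 05 d0 d0 cc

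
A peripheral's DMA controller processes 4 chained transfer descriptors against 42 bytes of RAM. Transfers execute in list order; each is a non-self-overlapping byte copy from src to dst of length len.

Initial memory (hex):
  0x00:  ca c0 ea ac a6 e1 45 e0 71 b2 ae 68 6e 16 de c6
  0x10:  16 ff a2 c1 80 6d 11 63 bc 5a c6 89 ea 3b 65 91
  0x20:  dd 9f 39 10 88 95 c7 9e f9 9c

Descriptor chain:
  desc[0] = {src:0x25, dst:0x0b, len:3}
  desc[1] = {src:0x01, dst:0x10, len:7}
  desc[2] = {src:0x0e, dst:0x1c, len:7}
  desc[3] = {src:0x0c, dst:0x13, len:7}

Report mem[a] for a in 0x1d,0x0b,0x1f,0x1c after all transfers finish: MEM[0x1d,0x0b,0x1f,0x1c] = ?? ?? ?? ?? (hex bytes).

MEM[0x1d,0x0b,0x1f,0x1c] = c6 95 ea de

  after D0: wrote 3B at 0x0b = 95c79e
  after D1: wrote 7B at 0x10 = c0eaaca6e145e0
  after D2: wrote 7B at 0x1c = dec6c0eaaca6e1
  after D3: wrote 7B at 0x13 = c79edec6c0eaac
query mem[0x1d]=0xc6, mem[0x0b]=0x95, mem[0x1f]=0xea, mem[0x1c]=0xde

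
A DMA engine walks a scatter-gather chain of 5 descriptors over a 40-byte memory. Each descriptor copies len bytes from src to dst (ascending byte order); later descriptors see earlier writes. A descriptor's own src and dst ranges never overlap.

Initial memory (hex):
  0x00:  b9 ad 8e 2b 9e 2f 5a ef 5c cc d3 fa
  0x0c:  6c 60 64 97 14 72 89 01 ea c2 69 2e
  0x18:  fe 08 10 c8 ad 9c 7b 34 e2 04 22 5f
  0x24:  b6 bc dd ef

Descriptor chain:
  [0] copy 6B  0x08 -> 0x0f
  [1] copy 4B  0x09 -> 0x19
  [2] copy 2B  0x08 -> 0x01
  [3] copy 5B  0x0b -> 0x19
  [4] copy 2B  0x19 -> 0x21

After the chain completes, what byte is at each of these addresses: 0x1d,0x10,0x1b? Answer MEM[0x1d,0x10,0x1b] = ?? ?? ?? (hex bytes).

MEM[0x1d,0x10,0x1b] = 5c cc 60

[0] 0x08->0x0f len=6 : 5c cc d3 fa 6c 60
[1] 0x09->0x19 len=4 : cc d3 fa 6c
[2] 0x08->0x01 len=2 : 5c cc
[3] 0x0b->0x19 len=5 : fa 6c 60 64 5c
[4] 0x19->0x21 len=2 : fa 6c
query mem[0x1d]=0x5c, mem[0x10]=0xcc, mem[0x1b]=0x60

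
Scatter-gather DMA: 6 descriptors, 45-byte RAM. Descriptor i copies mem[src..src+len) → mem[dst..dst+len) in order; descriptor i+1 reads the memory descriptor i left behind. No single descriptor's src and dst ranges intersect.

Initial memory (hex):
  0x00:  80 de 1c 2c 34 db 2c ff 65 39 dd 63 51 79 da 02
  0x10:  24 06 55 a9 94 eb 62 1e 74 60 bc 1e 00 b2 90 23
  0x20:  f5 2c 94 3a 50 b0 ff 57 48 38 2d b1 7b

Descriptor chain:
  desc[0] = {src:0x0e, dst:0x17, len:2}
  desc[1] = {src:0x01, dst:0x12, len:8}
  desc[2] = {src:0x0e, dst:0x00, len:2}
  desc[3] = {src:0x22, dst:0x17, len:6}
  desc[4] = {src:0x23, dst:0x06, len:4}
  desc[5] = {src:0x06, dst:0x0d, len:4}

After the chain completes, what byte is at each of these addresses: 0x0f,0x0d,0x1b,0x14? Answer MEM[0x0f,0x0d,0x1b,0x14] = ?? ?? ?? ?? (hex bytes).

[0] 0x0e->0x17 len=2 : da 02
[1] 0x01->0x12 len=8 : de 1c 2c 34 db 2c ff 65
[2] 0x0e->0x00 len=2 : da 02
[3] 0x22->0x17 len=6 : 94 3a 50 b0 ff 57
[4] 0x23->0x06 len=4 : 3a 50 b0 ff
[5] 0x06->0x0d len=4 : 3a 50 b0 ff
query mem[0x0f]=0xb0, mem[0x0d]=0x3a, mem[0x1b]=0xff, mem[0x14]=0x2c

MEM[0x0f,0x0d,0x1b,0x14] = b0 3a ff 2c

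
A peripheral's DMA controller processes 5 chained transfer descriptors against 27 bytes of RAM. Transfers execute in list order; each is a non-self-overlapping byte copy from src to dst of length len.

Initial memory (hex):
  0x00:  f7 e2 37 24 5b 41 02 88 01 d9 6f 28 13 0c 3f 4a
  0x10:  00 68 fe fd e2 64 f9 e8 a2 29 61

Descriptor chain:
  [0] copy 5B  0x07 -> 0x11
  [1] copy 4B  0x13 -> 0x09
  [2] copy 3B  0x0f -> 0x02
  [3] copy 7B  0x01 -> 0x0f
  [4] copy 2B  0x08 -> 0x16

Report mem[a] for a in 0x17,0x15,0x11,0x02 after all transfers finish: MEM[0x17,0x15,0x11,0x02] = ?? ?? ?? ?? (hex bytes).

  after D0: wrote 5B at 0x11 = 8801d96f28
  after D1: wrote 4B at 0x09 = d96f28f9
  after D2: wrote 3B at 0x02 = 4a0088
  after D3: wrote 7B at 0x0f = e24a0088410288
  after D4: wrote 2B at 0x16 = 01d9
query mem[0x17]=0xd9, mem[0x15]=0x88, mem[0x11]=0x00, mem[0x02]=0x4a

MEM[0x17,0x15,0x11,0x02] = d9 88 00 4a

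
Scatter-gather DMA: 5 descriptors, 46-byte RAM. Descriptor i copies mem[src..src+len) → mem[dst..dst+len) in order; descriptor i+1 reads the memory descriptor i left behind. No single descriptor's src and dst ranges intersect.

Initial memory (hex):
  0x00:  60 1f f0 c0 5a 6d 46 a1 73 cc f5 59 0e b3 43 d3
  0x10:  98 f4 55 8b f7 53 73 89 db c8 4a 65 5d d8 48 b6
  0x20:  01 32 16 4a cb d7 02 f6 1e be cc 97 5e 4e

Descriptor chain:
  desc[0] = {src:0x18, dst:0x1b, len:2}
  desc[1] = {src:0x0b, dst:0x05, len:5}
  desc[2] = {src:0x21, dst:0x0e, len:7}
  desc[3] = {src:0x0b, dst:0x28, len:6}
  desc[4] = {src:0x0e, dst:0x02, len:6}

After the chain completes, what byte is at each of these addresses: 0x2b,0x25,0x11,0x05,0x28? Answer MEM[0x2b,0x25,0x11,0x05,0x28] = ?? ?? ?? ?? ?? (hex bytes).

[0] 0x18->0x1b len=2 : db c8
[1] 0x0b->0x05 len=5 : 59 0e b3 43 d3
[2] 0x21->0x0e len=7 : 32 16 4a cb d7 02 f6
[3] 0x0b->0x28 len=6 : 59 0e b3 32 16 4a
[4] 0x0e->0x02 len=6 : 32 16 4a cb d7 02
query mem[0x2b]=0x32, mem[0x25]=0xd7, mem[0x11]=0xcb, mem[0x05]=0xcb, mem[0x28]=0x59

MEM[0x2b,0x25,0x11,0x05,0x28] = 32 d7 cb cb 59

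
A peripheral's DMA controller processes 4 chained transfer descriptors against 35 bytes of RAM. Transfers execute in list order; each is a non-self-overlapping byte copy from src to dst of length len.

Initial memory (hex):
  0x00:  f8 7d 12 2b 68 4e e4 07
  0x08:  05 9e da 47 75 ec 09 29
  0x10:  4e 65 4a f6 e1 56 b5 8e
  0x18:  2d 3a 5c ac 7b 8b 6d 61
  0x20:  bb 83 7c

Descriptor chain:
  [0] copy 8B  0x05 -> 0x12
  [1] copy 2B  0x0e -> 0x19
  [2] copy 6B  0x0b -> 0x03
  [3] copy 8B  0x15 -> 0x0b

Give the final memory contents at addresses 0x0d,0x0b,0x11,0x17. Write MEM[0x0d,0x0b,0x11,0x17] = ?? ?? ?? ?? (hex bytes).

MEM[0x0d,0x0b,0x11,0x17] = da 05 ac da

D0: mem[0x12..0x19] <- [4e e4 07 05 9e da 47 75]
D1: mem[0x19..0x1a] <- [09 29]
D2: mem[0x03..0x08] <- [47 75 ec 09 29 4e]
D3: mem[0x0b..0x12] <- [05 9e da 47 09 29 ac 7b]
query mem[0x0d]=0xda, mem[0x0b]=0x05, mem[0x11]=0xac, mem[0x17]=0xda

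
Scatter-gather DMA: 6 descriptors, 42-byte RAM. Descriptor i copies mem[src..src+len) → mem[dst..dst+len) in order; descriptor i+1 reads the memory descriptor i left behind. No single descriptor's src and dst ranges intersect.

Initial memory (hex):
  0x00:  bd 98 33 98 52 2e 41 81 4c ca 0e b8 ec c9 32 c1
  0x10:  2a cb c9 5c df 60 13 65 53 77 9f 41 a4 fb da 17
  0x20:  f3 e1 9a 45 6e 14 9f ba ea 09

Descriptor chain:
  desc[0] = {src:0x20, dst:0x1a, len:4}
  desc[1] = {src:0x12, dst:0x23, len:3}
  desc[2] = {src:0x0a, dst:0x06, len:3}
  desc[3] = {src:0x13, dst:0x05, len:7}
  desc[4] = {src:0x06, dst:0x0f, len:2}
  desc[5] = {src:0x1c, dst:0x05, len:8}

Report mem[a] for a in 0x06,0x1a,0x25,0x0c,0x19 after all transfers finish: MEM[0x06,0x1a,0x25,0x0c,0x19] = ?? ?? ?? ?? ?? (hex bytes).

MEM[0x06,0x1a,0x25,0x0c,0x19] = 45 f3 df c9 77

#0 dst[0x1a+4] := {0xf3,0xe1,0x9a,0x45}
#1 dst[0x23+3] := {0xc9,0x5c,0xdf}
#2 dst[0x06+3] := {0x0e,0xb8,0xec}
#3 dst[0x05+7] := {0x5c,0xdf,0x60,0x13,0x65,0x53,0x77}
#4 dst[0x0f+2] := {0xdf,0x60}
#5 dst[0x05+8] := {0x9a,0x45,0xda,0x17,0xf3,0xe1,0x9a,0xc9}
query mem[0x06]=0x45, mem[0x1a]=0xf3, mem[0x25]=0xdf, mem[0x0c]=0xc9, mem[0x19]=0x77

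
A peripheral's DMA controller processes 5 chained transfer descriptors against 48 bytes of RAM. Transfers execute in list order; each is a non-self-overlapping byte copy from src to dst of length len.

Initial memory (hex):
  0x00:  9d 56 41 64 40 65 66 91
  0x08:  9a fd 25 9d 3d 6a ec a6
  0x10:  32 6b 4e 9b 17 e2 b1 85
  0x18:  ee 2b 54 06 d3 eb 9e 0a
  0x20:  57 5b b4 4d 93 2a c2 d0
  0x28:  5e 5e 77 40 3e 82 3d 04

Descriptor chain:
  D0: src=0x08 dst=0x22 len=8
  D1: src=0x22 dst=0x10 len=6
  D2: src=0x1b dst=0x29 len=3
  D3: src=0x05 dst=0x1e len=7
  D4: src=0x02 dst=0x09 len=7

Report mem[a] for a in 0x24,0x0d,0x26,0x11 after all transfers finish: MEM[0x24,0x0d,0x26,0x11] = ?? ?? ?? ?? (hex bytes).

MEM[0x24,0x0d,0x26,0x11] = 9d 66 3d fd

D0: mem[0x22..0x29] <- [9a fd 25 9d 3d 6a ec a6]
D1: mem[0x10..0x15] <- [9a fd 25 9d 3d 6a]
D2: mem[0x29..0x2b] <- [06 d3 eb]
D3: mem[0x1e..0x24] <- [65 66 91 9a fd 25 9d]
D4: mem[0x09..0x0f] <- [41 64 40 65 66 91 9a]
query mem[0x24]=0x9d, mem[0x0d]=0x66, mem[0x26]=0x3d, mem[0x11]=0xfd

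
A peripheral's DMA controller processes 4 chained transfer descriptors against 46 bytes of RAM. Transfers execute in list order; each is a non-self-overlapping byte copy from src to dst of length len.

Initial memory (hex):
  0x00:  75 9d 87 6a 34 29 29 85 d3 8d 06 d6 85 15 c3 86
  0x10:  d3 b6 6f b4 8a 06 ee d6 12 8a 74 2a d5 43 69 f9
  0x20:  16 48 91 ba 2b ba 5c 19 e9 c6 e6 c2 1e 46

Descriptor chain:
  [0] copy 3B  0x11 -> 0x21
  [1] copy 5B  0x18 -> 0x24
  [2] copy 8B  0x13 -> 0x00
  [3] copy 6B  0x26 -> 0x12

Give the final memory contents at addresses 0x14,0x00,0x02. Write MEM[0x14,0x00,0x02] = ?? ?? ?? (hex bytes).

MEM[0x14,0x00,0x02] = d5 b4 06

D0: mem[0x21..0x23] <- [b6 6f b4]
D1: mem[0x24..0x28] <- [12 8a 74 2a d5]
D2: mem[0x00..0x07] <- [b4 8a 06 ee d6 12 8a 74]
D3: mem[0x12..0x17] <- [74 2a d5 c6 e6 c2]
query mem[0x14]=0xd5, mem[0x00]=0xb4, mem[0x02]=0x06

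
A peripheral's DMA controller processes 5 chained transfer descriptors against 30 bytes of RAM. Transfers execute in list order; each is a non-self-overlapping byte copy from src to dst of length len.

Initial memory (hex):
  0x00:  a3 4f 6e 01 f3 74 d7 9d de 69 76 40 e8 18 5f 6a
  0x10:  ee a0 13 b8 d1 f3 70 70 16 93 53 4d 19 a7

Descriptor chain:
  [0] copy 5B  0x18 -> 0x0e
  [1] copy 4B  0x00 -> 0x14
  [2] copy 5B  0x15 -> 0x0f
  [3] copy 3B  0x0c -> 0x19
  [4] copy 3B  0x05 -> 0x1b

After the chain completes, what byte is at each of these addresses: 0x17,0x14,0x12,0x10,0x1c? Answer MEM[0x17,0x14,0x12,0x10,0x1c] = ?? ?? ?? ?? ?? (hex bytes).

MEM[0x17,0x14,0x12,0x10,0x1c] = 01 a3 16 6e d7

  after D0: wrote 5B at 0x0e = 1693534d19
  after D1: wrote 4B at 0x14 = a34f6e01
  after D2: wrote 5B at 0x0f = 4f6e011693
  after D3: wrote 3B at 0x19 = e81816
  after D4: wrote 3B at 0x1b = 74d79d
query mem[0x17]=0x01, mem[0x14]=0xa3, mem[0x12]=0x16, mem[0x10]=0x6e, mem[0x1c]=0xd7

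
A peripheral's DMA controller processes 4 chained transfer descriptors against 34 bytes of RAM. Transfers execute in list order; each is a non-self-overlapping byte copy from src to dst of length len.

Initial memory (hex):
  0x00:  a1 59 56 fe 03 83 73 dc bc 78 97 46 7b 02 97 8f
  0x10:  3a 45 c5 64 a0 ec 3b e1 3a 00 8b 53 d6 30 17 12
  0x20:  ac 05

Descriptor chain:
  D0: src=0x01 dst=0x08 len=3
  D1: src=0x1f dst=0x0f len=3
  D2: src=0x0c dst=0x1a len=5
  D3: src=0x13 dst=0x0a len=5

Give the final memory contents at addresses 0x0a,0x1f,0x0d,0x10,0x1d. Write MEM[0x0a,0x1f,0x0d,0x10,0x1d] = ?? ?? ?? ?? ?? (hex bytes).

MEM[0x0a,0x1f,0x0d,0x10,0x1d] = 64 12 3b ac 12

#0 dst[0x08+3] := {0x59,0x56,0xfe}
#1 dst[0x0f+3] := {0x12,0xac,0x05}
#2 dst[0x1a+5] := {0x7b,0x02,0x97,0x12,0xac}
#3 dst[0x0a+5] := {0x64,0xa0,0xec,0x3b,0xe1}
query mem[0x0a]=0x64, mem[0x1f]=0x12, mem[0x0d]=0x3b, mem[0x10]=0xac, mem[0x1d]=0x12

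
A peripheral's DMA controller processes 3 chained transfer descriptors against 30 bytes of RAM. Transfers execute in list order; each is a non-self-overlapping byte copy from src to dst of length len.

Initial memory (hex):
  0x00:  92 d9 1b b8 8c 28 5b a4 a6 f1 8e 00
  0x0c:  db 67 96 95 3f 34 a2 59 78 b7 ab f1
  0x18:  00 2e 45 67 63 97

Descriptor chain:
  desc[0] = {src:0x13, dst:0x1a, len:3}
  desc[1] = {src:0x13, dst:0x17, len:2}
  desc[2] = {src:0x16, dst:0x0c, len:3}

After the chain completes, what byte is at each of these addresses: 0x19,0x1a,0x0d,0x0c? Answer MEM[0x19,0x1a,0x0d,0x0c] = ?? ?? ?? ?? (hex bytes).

MEM[0x19,0x1a,0x0d,0x0c] = 2e 59 59 ab

  after D0: wrote 3B at 0x1a = 5978b7
  after D1: wrote 2B at 0x17 = 5978
  after D2: wrote 3B at 0x0c = ab5978
query mem[0x19]=0x2e, mem[0x1a]=0x59, mem[0x0d]=0x59, mem[0x0c]=0xab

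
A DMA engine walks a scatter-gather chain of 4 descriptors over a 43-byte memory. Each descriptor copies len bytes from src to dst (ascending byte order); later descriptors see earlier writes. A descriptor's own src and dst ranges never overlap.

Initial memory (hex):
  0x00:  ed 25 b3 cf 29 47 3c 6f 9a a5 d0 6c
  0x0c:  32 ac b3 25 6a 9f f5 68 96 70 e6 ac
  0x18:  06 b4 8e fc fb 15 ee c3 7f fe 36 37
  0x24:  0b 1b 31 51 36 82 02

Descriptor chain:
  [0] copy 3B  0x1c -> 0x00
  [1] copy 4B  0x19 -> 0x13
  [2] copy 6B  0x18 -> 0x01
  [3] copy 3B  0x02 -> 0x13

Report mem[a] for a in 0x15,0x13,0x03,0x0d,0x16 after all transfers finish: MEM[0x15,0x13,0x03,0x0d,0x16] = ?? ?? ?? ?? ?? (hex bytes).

MEM[0x15,0x13,0x03,0x0d,0x16] = fc b4 8e ac fb

  after D0: wrote 3B at 0x00 = fb15ee
  after D1: wrote 4B at 0x13 = b48efcfb
  after D2: wrote 6B at 0x01 = 06b48efcfb15
  after D3: wrote 3B at 0x13 = b48efc
query mem[0x15]=0xfc, mem[0x13]=0xb4, mem[0x03]=0x8e, mem[0x0d]=0xac, mem[0x16]=0xfb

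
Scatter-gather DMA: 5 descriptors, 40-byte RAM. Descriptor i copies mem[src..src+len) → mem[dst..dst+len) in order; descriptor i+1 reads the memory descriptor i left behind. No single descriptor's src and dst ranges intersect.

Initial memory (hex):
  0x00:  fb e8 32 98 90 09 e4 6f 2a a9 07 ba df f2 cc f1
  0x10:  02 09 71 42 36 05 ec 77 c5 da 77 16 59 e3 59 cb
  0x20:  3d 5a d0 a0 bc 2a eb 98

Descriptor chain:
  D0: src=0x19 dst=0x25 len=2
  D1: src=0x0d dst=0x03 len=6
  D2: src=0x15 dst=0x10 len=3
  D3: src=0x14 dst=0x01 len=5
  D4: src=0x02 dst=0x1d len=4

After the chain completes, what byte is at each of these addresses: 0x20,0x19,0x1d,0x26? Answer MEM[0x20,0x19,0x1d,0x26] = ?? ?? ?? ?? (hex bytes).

[0] 0x19->0x25 len=2 : da 77
[1] 0x0d->0x03 len=6 : f2 cc f1 02 09 71
[2] 0x15->0x10 len=3 : 05 ec 77
[3] 0x14->0x01 len=5 : 36 05 ec 77 c5
[4] 0x02->0x1d len=4 : 05 ec 77 c5
query mem[0x20]=0xc5, mem[0x19]=0xda, mem[0x1d]=0x05, mem[0x26]=0x77

MEM[0x20,0x19,0x1d,0x26] = c5 da 05 77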